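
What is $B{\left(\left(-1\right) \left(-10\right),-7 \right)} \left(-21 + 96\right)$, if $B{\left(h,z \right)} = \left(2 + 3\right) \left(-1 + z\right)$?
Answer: $-3000$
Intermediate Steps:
$B{\left(h,z \right)} = -5 + 5 z$ ($B{\left(h,z \right)} = 5 \left(-1 + z\right) = -5 + 5 z$)
$B{\left(\left(-1\right) \left(-10\right),-7 \right)} \left(-21 + 96\right) = \left(-5 + 5 \left(-7\right)\right) \left(-21 + 96\right) = \left(-5 - 35\right) 75 = \left(-40\right) 75 = -3000$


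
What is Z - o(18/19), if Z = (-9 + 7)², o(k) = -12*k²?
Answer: 5332/361 ≈ 14.770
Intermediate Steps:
Z = 4 (Z = (-2)² = 4)
Z - o(18/19) = 4 - (-12)*(18/19)² = 4 - (-12)*324/361 = 4 - 1*(-3888/361) = 4 + 3888/361 = 5332/361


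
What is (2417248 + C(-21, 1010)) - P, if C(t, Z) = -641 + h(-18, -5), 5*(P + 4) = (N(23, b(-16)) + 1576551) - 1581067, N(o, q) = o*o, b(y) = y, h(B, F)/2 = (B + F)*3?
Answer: 12086352/5 ≈ 2.4173e+6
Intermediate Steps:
h(B, F) = 6*B + 6*F (h(B, F) = 2*((B + F)*3) = 2*(3*B + 3*F) = 6*B + 6*F)
N(o, q) = o²
P = -4007/5 (P = -4 + ((23² + 1576551) - 1581067)/5 = -4 + ((529 + 1576551) - 1581067)/5 = -4 + (1577080 - 1581067)/5 = -4 + (⅕)*(-3987) = -4 - 3987/5 = -4007/5 ≈ -801.40)
C(t, Z) = -779 (C(t, Z) = -641 + (6*(-18) + 6*(-5)) = -641 + (-108 - 30) = -641 - 138 = -779)
(2417248 + C(-21, 1010)) - P = (2417248 - 779) - 1*(-4007/5) = 2416469 + 4007/5 = 12086352/5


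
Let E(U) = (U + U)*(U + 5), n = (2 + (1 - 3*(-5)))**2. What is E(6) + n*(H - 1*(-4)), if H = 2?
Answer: 2076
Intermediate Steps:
n = 324 (n = (2 + (1 + 15))**2 = (2 + 16)**2 = 18**2 = 324)
E(U) = 2*U*(5 + U) (E(U) = (2*U)*(5 + U) = 2*U*(5 + U))
E(6) + n*(H - 1*(-4)) = 2*6*(5 + 6) + 324*(2 - 1*(-4)) = 2*6*11 + 324*(2 + 4) = 132 + 324*6 = 132 + 1944 = 2076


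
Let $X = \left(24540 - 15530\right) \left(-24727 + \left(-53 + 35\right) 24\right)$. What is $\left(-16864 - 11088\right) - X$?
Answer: $226654638$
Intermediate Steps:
$X = -226682590$ ($X = 9010 \left(-24727 - 432\right) = 9010 \left(-25159\right) = -226682590$)
$\left(-16864 - 11088\right) - X = \left(-16864 - 11088\right) - -226682590 = -27952 + 226682590 = 226654638$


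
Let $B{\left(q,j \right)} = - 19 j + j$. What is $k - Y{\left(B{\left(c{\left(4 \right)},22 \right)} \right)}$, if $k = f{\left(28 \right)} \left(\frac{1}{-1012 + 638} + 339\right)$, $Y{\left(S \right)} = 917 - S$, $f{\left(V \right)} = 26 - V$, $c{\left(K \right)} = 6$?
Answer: $- \frac{372316}{187} \approx -1991.0$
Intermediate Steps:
$B{\left(q,j \right)} = - 18 j$
$k = - \frac{126785}{187}$ ($k = \left(26 - 28\right) \left(\frac{1}{-1012 + 638} + 339\right) = \left(26 - 28\right) \left(\frac{1}{-374} + 339\right) = - 2 \left(- \frac{1}{374} + 339\right) = \left(-2\right) \frac{126785}{374} = - \frac{126785}{187} \approx -677.99$)
$k - Y{\left(B{\left(c{\left(4 \right)},22 \right)} \right)} = - \frac{126785}{187} - \left(917 - \left(-18\right) 22\right) = - \frac{126785}{187} - \left(917 - -396\right) = - \frac{126785}{187} - \left(917 + 396\right) = - \frac{126785}{187} - 1313 = - \frac{372316}{187}$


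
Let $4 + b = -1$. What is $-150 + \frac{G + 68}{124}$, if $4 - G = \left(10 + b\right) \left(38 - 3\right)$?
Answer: $- \frac{18703}{124} \approx -150.83$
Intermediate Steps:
$b = -5$ ($b = -4 - 1 = -5$)
$G = -171$ ($G = 4 - \left(10 - 5\right) \left(38 - 3\right) = 4 - 5 \cdot 35 = 4 - 175 = -171$)
$-150 + \frac{G + 68}{124} = -150 + \frac{-171 + 68}{124} = -150 - \frac{103}{124} = - \frac{18703}{124}$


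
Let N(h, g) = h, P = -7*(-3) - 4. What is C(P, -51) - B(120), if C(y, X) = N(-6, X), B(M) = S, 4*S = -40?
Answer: 4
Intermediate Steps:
P = 17 (P = 21 - 4 = 17)
S = -10 (S = (1/4)*(-40) = -10)
B(M) = -10
C(y, X) = -6
C(P, -51) - B(120) = -6 - 1*(-10) = -6 + 10 = 4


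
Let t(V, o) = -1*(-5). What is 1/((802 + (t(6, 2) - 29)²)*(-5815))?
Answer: -1/8013070 ≈ -1.2480e-7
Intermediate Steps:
t(V, o) = 5
1/((802 + (t(6, 2) - 29)²)*(-5815)) = 1/((802 + (5 - 29)²)*(-5815)) = -1/5815/(802 + (-24)²) = -1/5815/(802 + 576) = -1/5815/1378 = (1/1378)*(-1/5815) = -1/8013070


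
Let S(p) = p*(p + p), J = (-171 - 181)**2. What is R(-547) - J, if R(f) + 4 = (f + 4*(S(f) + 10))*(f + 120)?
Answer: -1022005363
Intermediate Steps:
J = 123904 (J = (-352)**2 = 123904)
S(p) = 2*p**2 (S(p) = p*(2*p) = 2*p**2)
R(f) = -4 + (120 + f)*(40 + f + 8*f**2) (R(f) = -4 + (f + 4*(2*f**2 + 10))*(f + 120) = -4 + (f + 4*(10 + 2*f**2))*(120 + f) = -4 + (f + (40 + 8*f**2))*(120 + f) = -4 + (40 + f + 8*f**2)*(120 + f) = -4 + (120 + f)*(40 + f + 8*f**2))
R(-547) - J = (4796 + 8*(-547)**3 + 160*(-547) + 961*(-547)**2) - 1*123904 = (4796 + 8*(-163667323) - 87520 + 961*299209) - 123904 = (4796 - 1309338584 - 87520 + 287539849) - 123904 = -1021881459 - 123904 = -1022005363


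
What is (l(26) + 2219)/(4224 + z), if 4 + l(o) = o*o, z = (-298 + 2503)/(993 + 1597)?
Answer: 213934/312639 ≈ 0.68428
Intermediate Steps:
z = 63/74 (z = 2205/2590 = 2205*(1/2590) = 63/74 ≈ 0.85135)
l(o) = -4 + o**2 (l(o) = -4 + o*o = -4 + o**2)
(l(26) + 2219)/(4224 + z) = ((-4 + 26**2) + 2219)/(4224 + 63/74) = ((-4 + 676) + 2219)/(312639/74) = (672 + 2219)*(74/312639) = 2891*(74/312639) = 213934/312639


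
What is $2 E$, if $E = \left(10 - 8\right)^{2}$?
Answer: $8$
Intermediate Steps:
$E = 4$ ($E = 2^{2} = 4$)
$2 E = 2 \cdot 4 = 8$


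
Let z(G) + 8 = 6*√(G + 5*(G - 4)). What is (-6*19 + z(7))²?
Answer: 15676 - 1464*√22 ≈ 8809.2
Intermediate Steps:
z(G) = -8 + 6*√(-20 + 6*G) (z(G) = -8 + 6*√(G + 5*(G - 4)) = -8 + 6*√(G + 5*(-4 + G)) = -8 + 6*√(G + (-20 + 5*G)) = -8 + 6*√(-20 + 6*G))
(-6*19 + z(7))² = (-6*19 + (-8 + 6*√(-20 + 6*7)))² = (-114 + (-8 + 6*√(-20 + 42)))² = (-114 + (-8 + 6*√22))² = (-122 + 6*√22)²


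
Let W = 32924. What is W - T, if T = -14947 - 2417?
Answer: 50288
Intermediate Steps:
T = -17364
W - T = 32924 - 1*(-17364) = 32924 + 17364 = 50288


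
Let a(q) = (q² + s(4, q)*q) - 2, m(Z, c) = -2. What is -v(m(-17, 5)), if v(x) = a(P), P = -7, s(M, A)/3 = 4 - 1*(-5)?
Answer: 142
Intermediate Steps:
s(M, A) = 27 (s(M, A) = 3*(4 - 1*(-5)) = 3*(4 + 5) = 3*9 = 27)
a(q) = -2 + q² + 27*q (a(q) = (q² + 27*q) - 2 = -2 + q² + 27*q)
v(x) = -142 (v(x) = -2 + (-7)² + 27*(-7) = -2 + 49 - 189 = -142)
-v(m(-17, 5)) = -1*(-142) = 142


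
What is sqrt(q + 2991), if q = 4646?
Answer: sqrt(7637) ≈ 87.390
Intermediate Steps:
sqrt(q + 2991) = sqrt(4646 + 2991) = sqrt(7637)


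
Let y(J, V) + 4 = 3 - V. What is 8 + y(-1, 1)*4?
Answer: 0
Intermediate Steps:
y(J, V) = -1 - V (y(J, V) = -4 + (3 - V) = -1 - V)
8 + y(-1, 1)*4 = 8 + (-1 - 1*1)*4 = 8 + (-1 - 1)*4 = 8 - 2*4 = 8 - 8 = 0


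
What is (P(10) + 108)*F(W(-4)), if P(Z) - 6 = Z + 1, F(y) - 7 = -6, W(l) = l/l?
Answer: 125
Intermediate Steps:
W(l) = 1
F(y) = 1 (F(y) = 7 - 6 = 1)
P(Z) = 7 + Z (P(Z) = 6 + (Z + 1) = 6 + (1 + Z) = 7 + Z)
(P(10) + 108)*F(W(-4)) = ((7 + 10) + 108)*1 = (17 + 108)*1 = 125*1 = 125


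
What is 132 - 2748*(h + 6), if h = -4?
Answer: -5364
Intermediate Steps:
132 - 2748*(h + 6) = 132 - 2748*(-4 + 6) = 132 - 2748*2 = 132 - 458*12 = 132 - 5496 = -5364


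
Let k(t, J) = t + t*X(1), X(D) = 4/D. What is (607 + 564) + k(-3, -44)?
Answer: 1156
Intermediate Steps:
k(t, J) = 5*t (k(t, J) = t + t*(4/1) = t + t*(4*1) = t + t*4 = t + 4*t = 5*t)
(607 + 564) + k(-3, -44) = (607 + 564) + 5*(-3) = 1171 - 15 = 1156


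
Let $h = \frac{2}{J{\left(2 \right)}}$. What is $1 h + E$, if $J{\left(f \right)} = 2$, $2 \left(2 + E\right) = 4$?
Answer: $1$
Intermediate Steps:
$E = 0$ ($E = -2 + \frac{1}{2} \cdot 4 = -2 + 2 = 0$)
$h = 1$ ($h = \frac{2}{2} = 2 \cdot \frac{1}{2} = 1$)
$1 h + E = 1 \cdot 1 + 0 = 1 + 0 = 1$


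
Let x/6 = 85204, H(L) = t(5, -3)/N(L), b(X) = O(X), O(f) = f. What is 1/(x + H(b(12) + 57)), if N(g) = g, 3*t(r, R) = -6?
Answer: 69/35274454 ≈ 1.9561e-6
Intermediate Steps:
t(r, R) = -2 (t(r, R) = (⅓)*(-6) = -2)
b(X) = X
H(L) = -2/L
x = 511224 (x = 6*85204 = 511224)
1/(x + H(b(12) + 57)) = 1/(511224 - 2/(12 + 57)) = 1/(511224 - 2/69) = 1/(35274454/69) = 69/35274454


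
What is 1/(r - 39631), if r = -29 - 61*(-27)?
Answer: -1/38013 ≈ -2.6307e-5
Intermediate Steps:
r = 1618 (r = -29 + 1647 = 1618)
1/(r - 39631) = 1/(1618 - 39631) = 1/(-38013) = -1/38013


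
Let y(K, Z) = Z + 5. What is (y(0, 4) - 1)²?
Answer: 64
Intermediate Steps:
y(K, Z) = 5 + Z
(y(0, 4) - 1)² = ((5 + 4) - 1)² = (9 - 1)² = 8² = 64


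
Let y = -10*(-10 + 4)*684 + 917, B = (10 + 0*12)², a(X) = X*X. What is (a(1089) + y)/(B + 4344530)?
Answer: 613939/2172315 ≈ 0.28262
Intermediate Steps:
a(X) = X²
B = 100 (B = (10 + 0)² = 10² = 100)
y = 41957 (y = -10*(-6)*684 + 917 = 60*684 + 917 = 41040 + 917 = 41957)
(a(1089) + y)/(B + 4344530) = (1089² + 41957)/(100 + 4344530) = (1185921 + 41957)/4344630 = 1227878*(1/4344630) = 613939/2172315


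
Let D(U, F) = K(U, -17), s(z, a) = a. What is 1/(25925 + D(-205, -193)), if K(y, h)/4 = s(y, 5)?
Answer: 1/25945 ≈ 3.8543e-5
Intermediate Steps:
K(y, h) = 20 (K(y, h) = 4*5 = 20)
D(U, F) = 20
1/(25925 + D(-205, -193)) = 1/(25925 + 20) = 1/25945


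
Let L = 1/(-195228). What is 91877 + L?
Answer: 17936962955/195228 ≈ 91877.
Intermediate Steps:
L = -1/195228 ≈ -5.1222e-6
91877 + L = 91877 - 1/195228 = 17936962955/195228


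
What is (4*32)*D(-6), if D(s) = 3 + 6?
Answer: 1152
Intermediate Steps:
D(s) = 9
(4*32)*D(-6) = (4*32)*9 = 128*9 = 1152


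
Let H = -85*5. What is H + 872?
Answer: 447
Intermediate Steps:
H = -425
H + 872 = -425 + 872 = 447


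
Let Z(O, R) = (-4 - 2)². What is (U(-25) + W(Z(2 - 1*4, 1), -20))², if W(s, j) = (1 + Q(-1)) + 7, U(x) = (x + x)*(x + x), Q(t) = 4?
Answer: 6310144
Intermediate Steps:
U(x) = 4*x² (U(x) = (2*x)*(2*x) = 4*x²)
Z(O, R) = 36 (Z(O, R) = (-6)² = 36)
W(s, j) = 12 (W(s, j) = (1 + 4) + 7 = 5 + 7 = 12)
(U(-25) + W(Z(2 - 1*4, 1), -20))² = (4*(-25)² + 12)² = (4*625 + 12)² = (2500 + 12)² = 2512² = 6310144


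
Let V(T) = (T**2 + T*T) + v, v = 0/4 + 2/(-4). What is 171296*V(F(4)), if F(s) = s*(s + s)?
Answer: 350728560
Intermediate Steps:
F(s) = 2*s**2 (F(s) = s*(2*s) = 2*s**2)
v = -1/2 (v = 0*(1/4) + 2*(-1/4) = 0 - 1/2 = -1/2 ≈ -0.50000)
V(T) = -1/2 + 2*T**2 (V(T) = (T**2 + T*T) - 1/2 = (T**2 + T**2) - 1/2 = 2*T**2 - 1/2 = -1/2 + 2*T**2)
171296*V(F(4)) = 171296*(-1/2 + 2*(2*4**2)**2) = 171296*(-1/2 + 2*(2*16)**2) = 171296*(-1/2 + 2*32**2) = 171296*(-1/2 + 2*1024) = 171296*(-1/2 + 2048) = 171296*(4095/2) = 350728560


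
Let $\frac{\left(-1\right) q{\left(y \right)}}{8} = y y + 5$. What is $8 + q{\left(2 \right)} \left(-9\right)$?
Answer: $656$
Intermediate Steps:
$q{\left(y \right)} = -40 - 8 y^{2}$ ($q{\left(y \right)} = - 8 \left(y y + 5\right) = - 8 \left(y^{2} + 5\right) = - 8 \left(5 + y^{2}\right) = -40 - 8 y^{2}$)
$8 + q{\left(2 \right)} \left(-9\right) = 8 + \left(-40 - 8 \cdot 2^{2}\right) \left(-9\right) = 8 + \left(-40 - 32\right) \left(-9\right) = 8 - -648 = 8 + 648 = 656$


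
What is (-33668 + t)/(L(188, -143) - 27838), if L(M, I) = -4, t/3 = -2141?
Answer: 40091/27842 ≈ 1.4399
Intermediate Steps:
t = -6423 (t = 3*(-2141) = -6423)
(-33668 + t)/(L(188, -143) - 27838) = (-33668 - 6423)/(-4 - 27838) = -40091/(-27842) = -40091*(-1/27842) = 40091/27842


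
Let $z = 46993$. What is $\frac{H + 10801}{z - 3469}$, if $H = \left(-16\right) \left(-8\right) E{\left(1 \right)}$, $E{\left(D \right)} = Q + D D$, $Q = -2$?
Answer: $\frac{821}{3348} \approx 0.24522$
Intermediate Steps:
$E{\left(D \right)} = -2 + D^{2}$ ($E{\left(D \right)} = -2 + D D = -2 + D^{2}$)
$H = -128$ ($H = \left(-16\right) \left(-8\right) \left(-2 + 1^{2}\right) = 128 \left(-2 + 1\right) = 128 \left(-1\right) = -128$)
$\frac{H + 10801}{z - 3469} = \frac{-128 + 10801}{46993 - 3469} = \frac{10673}{43524} = 10673 \cdot \frac{1}{43524} = \frac{821}{3348}$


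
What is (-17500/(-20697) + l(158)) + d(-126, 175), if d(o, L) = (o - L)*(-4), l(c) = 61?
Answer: 26199205/20697 ≈ 1265.8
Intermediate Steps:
d(o, L) = -4*o + 4*L
(-17500/(-20697) + l(158)) + d(-126, 175) = (-17500/(-20697) + 61) + (-4*(-126) + 4*175) = (-17500*(-1/20697) + 61) + (504 + 700) = (17500/20697 + 61) + 1204 = 1280017/20697 + 1204 = 26199205/20697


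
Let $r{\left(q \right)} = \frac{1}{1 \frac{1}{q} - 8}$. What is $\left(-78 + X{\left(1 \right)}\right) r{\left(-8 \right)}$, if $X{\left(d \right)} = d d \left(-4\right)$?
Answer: $\frac{656}{65} \approx 10.092$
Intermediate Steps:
$X{\left(d \right)} = - 4 d^{2}$ ($X{\left(d \right)} = d^{2} \left(-4\right) = - 4 d^{2}$)
$r{\left(q \right)} = \frac{1}{-8 + \frac{1}{q}}$ ($r{\left(q \right)} = \frac{1}{\frac{1}{q} - 8} = \frac{1}{-8 + \frac{1}{q}}$)
$\left(-78 + X{\left(1 \right)}\right) r{\left(-8 \right)} = \left(-78 - 4 \cdot 1^{2}\right) \left(\left(-1\right) \left(-8\right) \frac{1}{-1 + 8 \left(-8\right)}\right) = \left(-78 - 4\right) \left(\left(-1\right) \left(-8\right) \frac{1}{-1 - 64}\right) = \left(-78 - 4\right) \left(\left(-1\right) \left(-8\right) \frac{1}{-65}\right) = - 82 \left(\left(-1\right) \left(-8\right) \left(- \frac{1}{65}\right)\right) = \left(-82\right) \left(- \frac{8}{65}\right) = \frac{656}{65}$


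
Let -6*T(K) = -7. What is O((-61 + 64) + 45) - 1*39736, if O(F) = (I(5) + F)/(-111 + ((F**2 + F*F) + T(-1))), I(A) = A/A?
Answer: -1072434610/26989 ≈ -39736.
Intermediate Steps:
T(K) = 7/6 (T(K) = -1/6*(-7) = 7/6)
I(A) = 1
O(F) = (1 + F)/(-659/6 + 2*F**2) (O(F) = (1 + F)/(-111 + ((F**2 + F*F) + 7/6)) = (1 + F)/(-111 + ((F**2 + F**2) + 7/6)) = (1 + F)/(-111 + (2*F**2 + 7/6)) = (1 + F)/(-111 + (7/6 + 2*F**2)) = (1 + F)/(-659/6 + 2*F**2))
O((-61 + 64) + 45) - 1*39736 = 6*(1 + ((-61 + 64) + 45))/(-659 + 12*((-61 + 64) + 45)**2) - 1*39736 = 6*(1 + (3 + 45))/(-659 + 12*(3 + 45)**2) - 39736 = 6*(1 + 48)/(-659 + 12*48**2) - 39736 = 6*49/(-659 + 12*2304) - 39736 = 6*49/(-659 + 27648) - 39736 = 6*49/26989 - 39736 = 6*(1/26989)*49 - 39736 = 294/26989 - 39736 = -1072434610/26989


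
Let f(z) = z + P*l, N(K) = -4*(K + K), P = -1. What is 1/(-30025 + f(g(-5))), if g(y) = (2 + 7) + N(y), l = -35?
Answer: -1/29941 ≈ -3.3399e-5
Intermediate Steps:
N(K) = -8*K
g(y) = 9 - 8*y (g(y) = (2 + 7) - 8*y = 9 - 8*y)
f(z) = 35 + z (f(z) = z - 1*(-35) = z + 35 = 35 + z)
1/(-30025 + f(g(-5))) = 1/(-30025 + (35 + (9 - 8*(-5)))) = 1/(-30025 + (35 + (9 + 40))) = 1/(-30025 + (35 + 49)) = 1/(-30025 + 84) = 1/(-29941) = -1/29941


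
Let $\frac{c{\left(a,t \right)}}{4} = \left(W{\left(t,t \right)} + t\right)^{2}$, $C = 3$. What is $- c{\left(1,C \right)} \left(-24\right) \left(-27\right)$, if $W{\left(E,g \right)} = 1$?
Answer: $-41472$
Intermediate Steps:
$c{\left(a,t \right)} = 4 \left(1 + t\right)^{2}$
$- c{\left(1,C \right)} \left(-24\right) \left(-27\right) = - 4 \left(1 + 3\right)^{2} \left(-24\right) \left(-27\right) = - 4 \cdot 4^{2} \left(-24\right) \left(-27\right) = - 4 \cdot 16 \left(-24\right) \left(-27\right) = \left(-1\right) 64 \left(-24\right) \left(-27\right) = \left(-64\right) \left(-24\right) \left(-27\right) = 1536 \left(-27\right) = -41472$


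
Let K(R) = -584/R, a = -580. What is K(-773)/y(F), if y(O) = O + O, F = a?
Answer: -73/112085 ≈ -0.00065129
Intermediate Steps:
F = -580
y(O) = 2*O
K(-773)/y(F) = (-584/(-773))/((2*(-580))) = -584*(-1/773)/(-1160) = (584/773)*(-1/1160) = -73/112085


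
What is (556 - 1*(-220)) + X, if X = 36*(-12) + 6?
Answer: 350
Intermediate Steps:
X = -426 (X = -432 + 6 = -426)
(556 - 1*(-220)) + X = (556 - 1*(-220)) - 426 = (556 + 220) - 426 = 776 - 426 = 350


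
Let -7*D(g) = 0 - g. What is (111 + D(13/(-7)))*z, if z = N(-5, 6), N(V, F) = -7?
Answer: -5426/7 ≈ -775.14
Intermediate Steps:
z = -7
D(g) = g/7 (D(g) = -(0 - g)/7 = -(-1)*g/7 = g/7)
(111 + D(13/(-7)))*z = (111 + (13/(-7))/7)*(-7) = (111 + (13*(-1/7))/7)*(-7) = (111 + (1/7)*(-13/7))*(-7) = (111 - 13/49)*(-7) = (5426/49)*(-7) = -5426/7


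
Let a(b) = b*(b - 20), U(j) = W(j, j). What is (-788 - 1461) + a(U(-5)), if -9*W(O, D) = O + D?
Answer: -183869/81 ≈ -2270.0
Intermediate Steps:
W(O, D) = -D/9 - O/9 (W(O, D) = -(O + D)/9 = -(D + O)/9 = -D/9 - O/9)
U(j) = -2*j/9 (U(j) = -j/9 - j/9 = -2*j/9)
a(b) = b*(-20 + b)
(-788 - 1461) + a(U(-5)) = (-788 - 1461) + (-2/9*(-5))*(-20 - 2/9*(-5)) = -2249 + 10*(-20 + 10/9)/9 = -2249 + (10/9)*(-170/9) = -2249 - 1700/81 = -183869/81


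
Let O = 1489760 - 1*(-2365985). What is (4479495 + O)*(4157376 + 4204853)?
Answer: 69701185649960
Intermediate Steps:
O = 3855745 (O = 1489760 + 2365985 = 3855745)
(4479495 + O)*(4157376 + 4204853) = (4479495 + 3855745)*(4157376 + 4204853) = 8335240*8362229 = 69701185649960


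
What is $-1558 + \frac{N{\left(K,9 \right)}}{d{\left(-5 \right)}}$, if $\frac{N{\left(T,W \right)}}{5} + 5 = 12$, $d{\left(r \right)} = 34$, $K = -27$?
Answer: $- \frac{52937}{34} \approx -1557.0$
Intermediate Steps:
$N{\left(T,W \right)} = 35$ ($N{\left(T,W \right)} = -25 + 5 \cdot 12 = -25 + 60 = 35$)
$-1558 + \frac{N{\left(K,9 \right)}}{d{\left(-5 \right)}} = -1558 + \frac{1}{34} \cdot 35 = -1558 + \frac{35}{34} = - \frac{52937}{34}$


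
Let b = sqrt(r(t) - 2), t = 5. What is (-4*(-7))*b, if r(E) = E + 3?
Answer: 28*sqrt(6) ≈ 68.586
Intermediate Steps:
r(E) = 3 + E
b = sqrt(6) (b = sqrt((3 + 5) - 2) = sqrt(8 - 2) = sqrt(6) ≈ 2.4495)
(-4*(-7))*b = (-4*(-7))*sqrt(6) = 28*sqrt(6)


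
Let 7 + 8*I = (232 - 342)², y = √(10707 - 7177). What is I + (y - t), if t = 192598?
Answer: -1528691/8 + √3530 ≈ -1.9103e+5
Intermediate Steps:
y = √3530 ≈ 59.414
I = 12093/8 (I = -7/8 + (232 - 342)²/8 = -7/8 + (⅛)*(-110)² = -7/8 + (⅛)*12100 = -7/8 + 3025/2 = 12093/8 ≈ 1511.6)
I + (y - t) = 12093/8 + (√3530 - 1*192598) = 12093/8 + (√3530 - 192598) = 12093/8 + (-192598 + √3530) = -1528691/8 + √3530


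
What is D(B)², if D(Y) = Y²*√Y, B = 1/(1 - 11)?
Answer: -1/100000 ≈ -1.0000e-5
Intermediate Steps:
B = -⅒ (B = 1/(-10) = -⅒ ≈ -0.10000)
D(Y) = Y^(5/2)
D(B)² = ((-⅒)^(5/2))² = (I*√10/1000)² = -1/100000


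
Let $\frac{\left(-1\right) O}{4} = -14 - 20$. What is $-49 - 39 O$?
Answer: $-5353$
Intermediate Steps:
$O = 136$ ($O = - 4 \left(-14 - 20\right) = \left(-4\right) \left(-34\right) = 136$)
$-49 - 39 O = -49 - 5304 = -5353$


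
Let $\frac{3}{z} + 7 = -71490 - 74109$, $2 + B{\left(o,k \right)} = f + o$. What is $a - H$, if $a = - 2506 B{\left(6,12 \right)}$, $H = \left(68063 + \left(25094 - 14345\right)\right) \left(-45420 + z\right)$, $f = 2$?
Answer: $\frac{260607512087430}{72803} \approx 3.5796 \cdot 10^{9}$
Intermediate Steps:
$B{\left(o,k \right)} = o$ ($B{\left(o,k \right)} = -2 + \left(2 + o\right) = o$)
$z = - \frac{3}{145606}$ ($z = \frac{3}{-7 - 145599} = \frac{3}{-145606} = 3 \left(- \frac{1}{145606}\right) = - \frac{3}{145606} \approx -2.0604 \cdot 10^{-5}$)
$H = - \frac{260608606753338}{72803}$ ($H = \left(68063 + \left(25094 - 14345\right)\right) \left(-45420 - \frac{3}{145606}\right) = \left(68063 + \left(25094 - 14345\right)\right) \left(- \frac{6613424523}{145606}\right) = \left(68063 + 10749\right) \left(- \frac{6613424523}{145606}\right) = 78812 \left(- \frac{6613424523}{145606}\right) = - \frac{260608606753338}{72803} \approx -3.5796 \cdot 10^{9}$)
$a = -15036$ ($a = \left(-2506\right) 6 = -15036$)
$a - H = -15036 - - \frac{260608606753338}{72803} = -15036 + \frac{260608606753338}{72803} = \frac{260607512087430}{72803}$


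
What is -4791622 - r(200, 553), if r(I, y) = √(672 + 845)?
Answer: -4791622 - √1517 ≈ -4.7917e+6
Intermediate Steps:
r(I, y) = √1517
-4791622 - r(200, 553) = -4791622 - √1517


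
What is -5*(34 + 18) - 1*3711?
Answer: -3971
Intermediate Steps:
-5*(34 + 18) - 1*3711 = -5*52 - 3711 = -260 - 3711 = -3971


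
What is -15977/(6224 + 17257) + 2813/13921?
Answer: -156363764/326879001 ≈ -0.47835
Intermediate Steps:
-15977/(6224 + 17257) + 2813/13921 = -15977/23481 + 2813*(1/13921) = -15977*1/23481 + 2813/13921 = -15977/23481 + 2813/13921 = -156363764/326879001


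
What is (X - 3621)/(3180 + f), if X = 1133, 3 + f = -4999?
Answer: 1244/911 ≈ 1.3655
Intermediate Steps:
f = -5002 (f = -3 - 4999 = -5002)
(X - 3621)/(3180 + f) = (1133 - 3621)/(3180 - 5002) = -2488/(-1822) = -2488*(-1/1822) = 1244/911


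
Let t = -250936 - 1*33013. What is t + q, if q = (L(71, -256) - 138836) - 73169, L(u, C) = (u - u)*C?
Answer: -495954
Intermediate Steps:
L(u, C) = 0 (L(u, C) = 0*C = 0)
q = -212005 (q = (0 - 138836) - 73169 = -138836 - 73169 = -212005)
t = -283949 (t = -250936 - 33013 = -283949)
t + q = -283949 - 212005 = -495954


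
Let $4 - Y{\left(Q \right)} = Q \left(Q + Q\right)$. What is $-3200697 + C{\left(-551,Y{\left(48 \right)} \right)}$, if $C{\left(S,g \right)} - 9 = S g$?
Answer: $-663884$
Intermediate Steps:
$Y{\left(Q \right)} = 4 - 2 Q^{2}$ ($Y{\left(Q \right)} = 4 - Q \left(Q + Q\right) = 4 - Q 2 Q = 4 - 2 Q^{2}$)
$C{\left(S,g \right)} = 9 + S g$
$-3200697 + C{\left(-551,Y{\left(48 \right)} \right)} = -3200697 - \left(-9 + 551 \left(4 - 2 \cdot 48^{2}\right)\right) = -3200697 - \left(-9 + 551 \left(4 - 4608\right)\right) = -3200697 + \left(9 - -2536804\right) = -3200697 + \left(9 + 2536804\right) = -3200697 + 2536813 = -663884$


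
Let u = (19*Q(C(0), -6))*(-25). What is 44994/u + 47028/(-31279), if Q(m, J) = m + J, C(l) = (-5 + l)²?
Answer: -1831795026/282292975 ≈ -6.4890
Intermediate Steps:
Q(m, J) = J + m
u = -9025 (u = (19*(-6 + (-5 + 0)²))*(-25) = (19*(-6 + (-5)²))*(-25) = (19*(-6 + 25))*(-25) = (19*19)*(-25) = 361*(-25) = -9025)
44994/u + 47028/(-31279) = 44994/(-9025) + 47028/(-31279) = 44994*(-1/9025) + 47028*(-1/31279) = -44994/9025 - 47028/31279 = -1831795026/282292975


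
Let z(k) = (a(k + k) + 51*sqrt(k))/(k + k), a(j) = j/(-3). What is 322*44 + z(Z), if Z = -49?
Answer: 42503/3 - 51*I/14 ≈ 14168.0 - 3.6429*I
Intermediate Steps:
a(j) = -j/3 (a(j) = j*(-1/3) = -j/3)
z(k) = (51*sqrt(k) - 2*k/3)/(2*k) (z(k) = (-(k + k)/3 + 51*sqrt(k))/(k + k) = (-2*k/3 + 51*sqrt(k))/((2*k)) = (-2*k/3 + 51*sqrt(k))*(1/(2*k)) = (51*sqrt(k) - 2*k/3)*(1/(2*k)) = (51*sqrt(k) - 2*k/3)/(2*k))
322*44 + z(Z) = 322*44 + (-1/3 + 51/(2*sqrt(-49))) = 14168 + (-1/3 + 51*(-I/7)/2) = 14168 + (-1/3 - 51*I/14) = 42503/3 - 51*I/14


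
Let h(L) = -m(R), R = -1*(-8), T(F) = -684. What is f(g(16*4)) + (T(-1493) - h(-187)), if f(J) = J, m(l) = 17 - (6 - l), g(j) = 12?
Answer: -653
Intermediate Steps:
R = 8
m(l) = 11 + l (m(l) = 17 + (-6 + l) = 11 + l)
h(L) = -19 (h(L) = -(11 + 8) = -1*19 = -19)
f(g(16*4)) + (T(-1493) - h(-187)) = 12 + (-684 - 1*(-19)) = 12 + (-684 + 19) = 12 - 665 = -653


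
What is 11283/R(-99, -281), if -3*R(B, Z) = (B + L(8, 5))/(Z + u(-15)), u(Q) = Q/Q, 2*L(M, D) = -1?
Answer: -18955440/199 ≈ -95254.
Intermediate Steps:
L(M, D) = -1/2 (L(M, D) = (1/2)*(-1) = -1/2)
u(Q) = 1
R(B, Z) = -(-1/2 + B)/(3*(1 + Z)) (R(B, Z) = -(B - 1/2)/(3*(Z + 1)) = -(-1/2 + B)/(3*(1 + Z)))
11283/R(-99, -281) = 11283/(((1 - 2*(-99))/(6*(1 - 281)))) = 11283/(((1/6)*(1 + 198)/(-280))) = 11283/(((1/6)*(-1/280)*199)) = 11283/(-199/1680) = 11283*(-1680/199) = -18955440/199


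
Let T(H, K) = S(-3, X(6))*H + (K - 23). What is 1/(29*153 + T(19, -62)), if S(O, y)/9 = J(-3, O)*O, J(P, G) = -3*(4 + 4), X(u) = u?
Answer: 1/16664 ≈ 6.0010e-5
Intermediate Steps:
J(P, G) = -24 (J(P, G) = -3*8 = -24)
S(O, y) = -216*O (S(O, y) = 9*(-24*O) = -216*O)
T(H, K) = -23 + K + 648*H (T(H, K) = (-216*(-3))*H + (K - 23) = 648*H + (-23 + K) = -23 + K + 648*H)
1/(29*153 + T(19, -62)) = 1/(29*153 + (-23 - 62 + 648*19)) = 1/(4437 + (-23 - 62 + 12312)) = 1/(4437 + 12227) = 1/16664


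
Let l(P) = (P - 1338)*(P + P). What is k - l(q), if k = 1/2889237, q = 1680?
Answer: -3320080021439/2889237 ≈ -1.1491e+6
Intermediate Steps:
k = 1/2889237 ≈ 3.4611e-7
l(P) = 2*P*(-1338 + P) (l(P) = (-1338 + P)*(2*P) = 2*P*(-1338 + P))
k - l(q) = 1/2889237 - 2*1680*(-1338 + 1680) = 1/2889237 - 2*1680*342 = 1/2889237 - 1*1149120 = 1/2889237 - 1149120 = -3320080021439/2889237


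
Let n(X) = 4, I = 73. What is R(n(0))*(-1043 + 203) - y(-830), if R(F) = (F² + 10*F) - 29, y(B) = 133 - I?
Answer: -22740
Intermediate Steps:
y(B) = 60 (y(B) = 133 - 1*73 = 133 - 73 = 60)
R(F) = -29 + F² + 10*F
R(n(0))*(-1043 + 203) - y(-830) = (-29 + 4² + 10*4)*(-1043 + 203) - 1*60 = (-29 + 16 + 40)*(-840) - 60 = 27*(-840) - 60 = -22680 - 60 = -22740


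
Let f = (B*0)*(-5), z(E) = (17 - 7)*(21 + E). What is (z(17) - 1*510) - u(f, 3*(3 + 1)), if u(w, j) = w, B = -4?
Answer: -130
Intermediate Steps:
z(E) = 210 + 10*E (z(E) = 10*(21 + E) = 210 + 10*E)
f = 0 (f = -4*0*(-5) = 0*(-5) = 0)
(z(17) - 1*510) - u(f, 3*(3 + 1)) = ((210 + 10*17) - 1*510) - 1*0 = ((210 + 170) - 510) + 0 = (380 - 510) + 0 = -130 + 0 = -130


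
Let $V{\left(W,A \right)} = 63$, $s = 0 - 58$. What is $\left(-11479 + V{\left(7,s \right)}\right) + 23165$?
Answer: $11749$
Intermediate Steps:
$s = -58$ ($s = 0 - 58 = -58$)
$\left(-11479 + V{\left(7,s \right)}\right) + 23165 = \left(-11479 + 63\right) + 23165 = -11416 + 23165 = 11749$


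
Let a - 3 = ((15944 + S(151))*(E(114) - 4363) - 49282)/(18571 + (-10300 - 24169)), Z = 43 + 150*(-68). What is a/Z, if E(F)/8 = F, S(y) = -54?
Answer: -27466683/80737993 ≈ -0.34020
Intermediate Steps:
E(F) = 8*F
Z = -10157 (Z = 43 - 10200 = -10157)
a = 27466683/7949 (a = 3 + ((15944 - 54)*(8*114 - 4363) - 49282)/(18571 + (-10300 - 24169)) = 3 + (15890*(912 - 4363) - 49282)/(18571 - 34469) = 3 + (15890*(-3451) - 49282)/(-15898) = 3 + (-54836390 - 49282)*(-1/15898) = 3 - 54885672*(-1/15898) = 3 + 27442836/7949 = 27466683/7949 ≈ 3455.4)
a/Z = (27466683/7949)/(-10157) = (27466683/7949)*(-1/10157) = -27466683/80737993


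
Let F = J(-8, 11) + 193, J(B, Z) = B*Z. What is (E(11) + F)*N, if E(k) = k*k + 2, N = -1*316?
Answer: -72048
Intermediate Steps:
N = -316
E(k) = 2 + k² (E(k) = k² + 2 = 2 + k²)
F = 105 (F = -8*11 + 193 = -88 + 193 = 105)
(E(11) + F)*N = ((2 + 11²) + 105)*(-316) = ((2 + 121) + 105)*(-316) = (123 + 105)*(-316) = 228*(-316) = -72048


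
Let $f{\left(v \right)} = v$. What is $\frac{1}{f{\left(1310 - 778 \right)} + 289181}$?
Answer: $\frac{1}{289713} \approx 3.4517 \cdot 10^{-6}$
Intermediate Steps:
$\frac{1}{f{\left(1310 - 778 \right)} + 289181} = \frac{1}{\left(1310 - 778\right) + 289181} = \frac{1}{532 + 289181} = \frac{1}{289713}$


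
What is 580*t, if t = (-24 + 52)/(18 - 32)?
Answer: -1160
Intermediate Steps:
t = -2 (t = 28/(-14) = 28*(-1/14) = -2)
580*t = 580*(-2) = -1160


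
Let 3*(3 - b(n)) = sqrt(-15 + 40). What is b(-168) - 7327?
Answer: -21977/3 ≈ -7325.7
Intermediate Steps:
b(n) = 4/3 (b(n) = 3 - sqrt(-15 + 40)/3 = 3 - sqrt(25)/3 = 3 - 1/3*5 = 3 - 5/3 = 4/3)
b(-168) - 7327 = 4/3 - 7327 = -21977/3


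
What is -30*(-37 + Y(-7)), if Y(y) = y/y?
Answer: 1080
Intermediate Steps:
Y(y) = 1
-30*(-37 + Y(-7)) = -30*(-37 + 1) = -30*(-36) = 1080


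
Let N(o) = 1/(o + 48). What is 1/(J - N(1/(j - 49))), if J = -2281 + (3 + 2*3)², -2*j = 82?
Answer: -4319/9501890 ≈ -0.00045454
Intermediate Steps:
j = -41 (j = -½*82 = -41)
N(o) = 1/(48 + o)
J = -2200 (J = -2281 + (3 + 6)² = -2281 + 9² = -2281 + 81 = -2200)
1/(J - N(1/(j - 49))) = 1/(-2200 - 1/(48 + 1/(-41 - 49))) = 1/(-2200 - 1/(48 + 1/(-90))) = 1/(-2200 - 1/(48 - 1/90)) = 1/(-2200 - 1/4319/90) = 1/(-2200 - 1*90/4319) = 1/(-2200 - 90/4319) = 1/(-9501890/4319) = -4319/9501890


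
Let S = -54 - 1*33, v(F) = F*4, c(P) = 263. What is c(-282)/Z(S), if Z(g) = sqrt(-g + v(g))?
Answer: -263*I*sqrt(29)/87 ≈ -16.279*I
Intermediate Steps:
v(F) = 4*F
S = -87 (S = -54 - 33 = -87)
Z(g) = sqrt(3)*sqrt(g) (Z(g) = sqrt(-g + 4*g) = sqrt(3*g) = sqrt(3)*sqrt(g))
c(-282)/Z(S) = 263/((sqrt(3)*sqrt(-87))) = 263/((sqrt(3)*(I*sqrt(87)))) = 263/((3*I*sqrt(29))) = 263*(-I*sqrt(29)/87) = -263*I*sqrt(29)/87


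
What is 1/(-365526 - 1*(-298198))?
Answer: -1/67328 ≈ -1.4853e-5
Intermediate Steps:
1/(-365526 - 1*(-298198)) = 1/(-365526 + 298198) = 1/(-67328) = -1/67328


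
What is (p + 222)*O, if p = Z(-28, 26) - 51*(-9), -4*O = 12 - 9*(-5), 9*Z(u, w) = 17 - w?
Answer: -9690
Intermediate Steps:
Z(u, w) = 17/9 - w/9 (Z(u, w) = (17 - w)/9 = 17/9 - w/9)
O = -57/4 (O = -(12 - 9*(-5))/4 = -(12 + 45)/4 = -¼*57 = -57/4 ≈ -14.250)
p = 458 (p = (17/9 - ⅑*26) - 51*(-9) = (17/9 - 26/9) + 459 = -1 + 459 = 458)
(p + 222)*O = (458 + 222)*(-57/4) = 680*(-57/4) = -9690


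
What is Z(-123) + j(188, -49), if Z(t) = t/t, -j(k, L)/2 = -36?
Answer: 73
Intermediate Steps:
j(k, L) = 72 (j(k, L) = -2*(-36) = 72)
Z(t) = 1
Z(-123) + j(188, -49) = 1 + 72 = 73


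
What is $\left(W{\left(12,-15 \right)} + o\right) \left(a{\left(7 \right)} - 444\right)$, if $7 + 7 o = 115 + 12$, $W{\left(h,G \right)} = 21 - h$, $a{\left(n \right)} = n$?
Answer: $- \frac{79971}{7} \approx -11424.0$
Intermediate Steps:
$o = \frac{120}{7}$ ($o = -1 + \frac{115 + 12}{7} = -1 + \frac{1}{7} \cdot 127 = -1 + \frac{127}{7} = \frac{120}{7} \approx 17.143$)
$\left(W{\left(12,-15 \right)} + o\right) \left(a{\left(7 \right)} - 444\right) = \left(\left(21 - 12\right) + \frac{120}{7}\right) \left(7 - 444\right) = \left(\left(21 - 12\right) + \frac{120}{7}\right) \left(-437\right) = \left(9 + \frac{120}{7}\right) \left(-437\right) = \frac{183}{7} \left(-437\right) = - \frac{79971}{7}$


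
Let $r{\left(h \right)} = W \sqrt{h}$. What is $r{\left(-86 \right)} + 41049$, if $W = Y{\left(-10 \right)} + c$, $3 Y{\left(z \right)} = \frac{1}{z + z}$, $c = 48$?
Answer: $41049 + \frac{2879 i \sqrt{86}}{60} \approx 41049.0 + 444.98 i$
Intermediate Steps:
$Y{\left(z \right)} = \frac{1}{6 z}$ ($Y{\left(z \right)} = \frac{1}{3 \left(z + z\right)} = \frac{1}{3 \cdot 2 z} = \frac{\frac{1}{2} \frac{1}{z}}{3} = \frac{1}{6 z}$)
$W = \frac{2879}{60}$ ($W = \frac{1}{6 \left(-10\right)} + 48 = \frac{1}{6} \left(- \frac{1}{10}\right) + 48 = - \frac{1}{60} + 48 = \frac{2879}{60} \approx 47.983$)
$r{\left(h \right)} = \frac{2879 \sqrt{h}}{60}$
$r{\left(-86 \right)} + 41049 = \frac{2879 \sqrt{-86}}{60} + 41049 = \frac{2879 i \sqrt{86}}{60} + 41049 = 41049 + \frac{2879 i \sqrt{86}}{60}$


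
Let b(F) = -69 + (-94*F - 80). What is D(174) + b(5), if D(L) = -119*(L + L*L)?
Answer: -3624169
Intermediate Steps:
D(L) = -119*L - 119*L² (D(L) = -119*(L + L²) = -119*L - 119*L²)
b(F) = -149 - 94*F (b(F) = -69 + (-80 - 94*F) = -149 - 94*F)
D(174) + b(5) = -119*174*(1 + 174) + (-149 - 94*5) = -119*174*175 + (-149 - 470) = -3623550 - 619 = -3624169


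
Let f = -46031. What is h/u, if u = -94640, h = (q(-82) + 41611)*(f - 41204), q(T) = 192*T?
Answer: 451301549/18928 ≈ 23843.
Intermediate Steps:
h = -2256507745 (h = (192*(-82) + 41611)*(-46031 - 41204) = (-15744 + 41611)*(-87235) = 25867*(-87235) = -2256507745)
h/u = -2256507745/(-94640) = -2256507745*(-1/94640) = 451301549/18928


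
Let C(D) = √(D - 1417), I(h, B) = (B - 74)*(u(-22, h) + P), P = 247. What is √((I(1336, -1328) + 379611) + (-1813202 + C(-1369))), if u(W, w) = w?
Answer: √(-3652957 + I*√2786) ≈ 0.01 + 1911.3*I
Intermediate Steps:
I(h, B) = (-74 + B)*(247 + h) (I(h, B) = (B - 74)*(h + 247) = (-74 + B)*(247 + h))
C(D) = √(-1417 + D)
√((I(1336, -1328) + 379611) + (-1813202 + C(-1369))) = √(((-18278 - 74*1336 + 247*(-1328) - 1328*1336) + 379611) + (-1813202 + √(-1417 - 1369))) = √(((-18278 - 98864 - 328016 - 1774208) + 379611) + (-1813202 + √(-2786))) = √((-2219366 + 379611) + (-1813202 + I*√2786)) = √(-1839755 + (-1813202 + I*√2786)) = √(-3652957 + I*√2786)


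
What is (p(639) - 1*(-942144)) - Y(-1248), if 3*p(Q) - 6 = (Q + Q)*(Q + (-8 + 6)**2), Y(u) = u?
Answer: 1217312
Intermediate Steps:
p(Q) = 2 + 2*Q*(4 + Q)/3 (p(Q) = 2 + ((Q + Q)*(Q + (-8 + 6)**2))/3 = 2 + ((2*Q)*(Q + (-2)**2))/3 = 2 + ((2*Q)*(Q + 4))/3 = 2 + ((2*Q)*(4 + Q))/3 = 2 + (2*Q*(4 + Q))/3 = 2 + 2*Q*(4 + Q)/3)
(p(639) - 1*(-942144)) - Y(-1248) = ((2 + (2/3)*639**2 + (8/3)*639) - 1*(-942144)) - 1*(-1248) = ((2 + (2/3)*408321 + 1704) + 942144) + 1248 = ((2 + 272214 + 1704) + 942144) + 1248 = (273920 + 942144) + 1248 = 1216064 + 1248 = 1217312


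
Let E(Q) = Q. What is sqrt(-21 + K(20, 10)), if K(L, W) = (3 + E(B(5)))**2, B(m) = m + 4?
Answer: sqrt(123) ≈ 11.091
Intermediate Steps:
B(m) = 4 + m
K(L, W) = 144 (K(L, W) = (3 + (4 + 5))**2 = (3 + 9)**2 = 12**2 = 144)
sqrt(-21 + K(20, 10)) = sqrt(-21 + 144) = sqrt(123)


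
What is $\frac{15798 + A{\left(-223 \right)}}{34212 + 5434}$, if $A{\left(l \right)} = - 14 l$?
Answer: $\frac{220}{461} \approx 0.47722$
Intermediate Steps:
$\frac{15798 + A{\left(-223 \right)}}{34212 + 5434} = \frac{15798 - -3122}{34212 + 5434} = \frac{15798 + 3122}{39646} = 18920 \cdot \frac{1}{39646} = \frac{220}{461}$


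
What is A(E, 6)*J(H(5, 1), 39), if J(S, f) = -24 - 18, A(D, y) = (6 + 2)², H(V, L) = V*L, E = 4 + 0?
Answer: -2688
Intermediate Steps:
E = 4
H(V, L) = L*V
A(D, y) = 64 (A(D, y) = 8² = 64)
J(S, f) = -42
A(E, 6)*J(H(5, 1), 39) = 64*(-42) = -2688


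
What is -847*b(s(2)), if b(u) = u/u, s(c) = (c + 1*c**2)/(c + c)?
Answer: -847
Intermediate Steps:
s(c) = (c + c**2)/(2*c) (s(c) = (c + c**2)/((2*c)) = (c + c**2)*(1/(2*c)) = (c + c**2)/(2*c))
b(u) = 1
-847*b(s(2)) = -847*1 = -847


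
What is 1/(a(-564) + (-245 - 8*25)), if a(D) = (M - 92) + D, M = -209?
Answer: -1/1310 ≈ -0.00076336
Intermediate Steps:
a(D) = -301 + D (a(D) = (-209 - 92) + D = -301 + D)
1/(a(-564) + (-245 - 8*25)) = 1/((-301 - 564) + (-245 - 8*25)) = 1/(-865 + (-245 - 200)) = 1/(-865 - 445) = 1/(-1310) = -1/1310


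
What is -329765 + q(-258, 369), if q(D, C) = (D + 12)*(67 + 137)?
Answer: -379949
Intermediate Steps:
q(D, C) = 2448 + 204*D (q(D, C) = (12 + D)*204 = 2448 + 204*D)
-329765 + q(-258, 369) = -329765 + (2448 + 204*(-258)) = -329765 + (2448 - 52632) = -329765 - 50184 = -379949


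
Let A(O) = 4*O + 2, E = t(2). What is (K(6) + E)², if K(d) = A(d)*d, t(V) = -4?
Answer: 23104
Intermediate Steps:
E = -4
A(O) = 2 + 4*O
K(d) = d*(2 + 4*d) (K(d) = (2 + 4*d)*d = d*(2 + 4*d))
(K(6) + E)² = (2*6*(1 + 2*6) - 4)² = (2*6*(1 + 12) - 4)² = (2*6*13 - 4)² = (156 - 4)² = 152² = 23104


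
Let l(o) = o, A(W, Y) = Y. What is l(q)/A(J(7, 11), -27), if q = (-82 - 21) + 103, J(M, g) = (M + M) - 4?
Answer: 0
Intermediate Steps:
J(M, g) = -4 + 2*M (J(M, g) = 2*M - 4 = -4 + 2*M)
q = 0 (q = -103 + 103 = 0)
l(q)/A(J(7, 11), -27) = 0/(-27) = 0*(-1/27) = 0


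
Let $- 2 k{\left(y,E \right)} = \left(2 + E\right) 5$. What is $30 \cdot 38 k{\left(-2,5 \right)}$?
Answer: $-19950$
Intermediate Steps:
$k{\left(y,E \right)} = -5 - \frac{5 E}{2}$ ($k{\left(y,E \right)} = - \frac{\left(2 + E\right) 5}{2} = - \frac{10 + 5 E}{2} = -5 - \frac{5 E}{2}$)
$30 \cdot 38 k{\left(-2,5 \right)} = 30 \cdot 38 \left(-5 - \frac{25}{2}\right) = 1140 \left(-5 - \frac{25}{2}\right) = 1140 \left(- \frac{35}{2}\right) = -19950$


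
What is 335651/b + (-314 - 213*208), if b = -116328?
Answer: -5190658355/116328 ≈ -44621.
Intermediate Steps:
335651/b + (-314 - 213*208) = 335651/(-116328) + (-314 - 213*208) = 335651*(-1/116328) + (-314 - 44304) = -335651/116328 - 44618 = -5190658355/116328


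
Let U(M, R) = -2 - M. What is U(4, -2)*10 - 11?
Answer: -71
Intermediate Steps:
U(4, -2)*10 - 11 = (-2 - 1*4)*10 - 11 = (-2 - 4)*10 - 11 = -6*10 - 11 = -60 - 11 = -71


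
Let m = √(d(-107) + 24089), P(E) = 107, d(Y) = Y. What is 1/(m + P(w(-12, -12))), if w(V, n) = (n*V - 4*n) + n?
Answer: -107/12533 + √23982/12533 ≈ 0.0038188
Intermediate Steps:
w(V, n) = -3*n + V*n (w(V, n) = (V*n - 4*n) + n = (-4*n + V*n) + n = -3*n + V*n)
m = √23982 (m = √(-107 + 24089) = √23982 ≈ 154.86)
1/(m + P(w(-12, -12))) = 1/(√23982 + 107) = 1/(107 + √23982)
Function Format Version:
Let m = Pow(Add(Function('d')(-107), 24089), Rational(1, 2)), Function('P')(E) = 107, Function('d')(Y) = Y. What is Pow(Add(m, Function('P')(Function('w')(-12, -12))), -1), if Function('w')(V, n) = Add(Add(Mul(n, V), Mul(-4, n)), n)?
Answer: Add(Rational(-107, 12533), Mul(Rational(1, 12533), Pow(23982, Rational(1, 2)))) ≈ 0.0038188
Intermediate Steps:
Function('w')(V, n) = Add(Mul(-3, n), Mul(V, n)) (Function('w')(V, n) = Add(Add(Mul(V, n), Mul(-4, n)), n) = Add(Add(Mul(-4, n), Mul(V, n)), n) = Add(Mul(-3, n), Mul(V, n)))
m = Pow(23982, Rational(1, 2)) (m = Pow(Add(-107, 24089), Rational(1, 2)) = Pow(23982, Rational(1, 2)) ≈ 154.86)
Pow(Add(m, Function('P')(Function('w')(-12, -12))), -1) = Pow(Add(Pow(23982, Rational(1, 2)), 107), -1) = Pow(Add(107, Pow(23982, Rational(1, 2))), -1)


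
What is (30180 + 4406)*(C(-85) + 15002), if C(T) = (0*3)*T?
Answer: 518859172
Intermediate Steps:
C(T) = 0 (C(T) = 0*T = 0)
(30180 + 4406)*(C(-85) + 15002) = (30180 + 4406)*(0 + 15002) = 34586*15002 = 518859172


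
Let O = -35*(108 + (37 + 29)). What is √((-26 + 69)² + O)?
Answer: I*√4241 ≈ 65.123*I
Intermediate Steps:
O = -6090 (O = -35*(108 + 66) = -35*174 = -6090)
√((-26 + 69)² + O) = √((-26 + 69)² - 6090) = √(43² - 6090) = √(1849 - 6090) = √(-4241) = I*√4241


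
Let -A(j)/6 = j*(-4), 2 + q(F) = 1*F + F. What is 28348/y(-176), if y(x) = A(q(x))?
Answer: -7087/2124 ≈ -3.3366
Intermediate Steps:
q(F) = -2 + 2*F (q(F) = -2 + (1*F + F) = -2 + (F + F) = -2 + 2*F)
A(j) = 24*j (A(j) = -6*j*(-4) = -(-24)*j = 24*j)
y(x) = -48 + 48*x (y(x) = 24*(-2 + 2*x) = -48 + 48*x)
28348/y(-176) = 28348/(-48 + 48*(-176)) = 28348/(-48 - 8448) = 28348/(-8496) = 28348*(-1/8496) = -7087/2124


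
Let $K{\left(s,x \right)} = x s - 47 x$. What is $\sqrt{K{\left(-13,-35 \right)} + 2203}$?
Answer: $\sqrt{4303} \approx 65.597$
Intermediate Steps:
$K{\left(s,x \right)} = - 47 x + s x$ ($K{\left(s,x \right)} = s x - 47 x = - 47 x + s x$)
$\sqrt{K{\left(-13,-35 \right)} + 2203} = \sqrt{- 35 \left(-47 - 13\right) + 2203} = \sqrt{\left(-35\right) \left(-60\right) + 2203} = \sqrt{2100 + 2203} = \sqrt{4303}$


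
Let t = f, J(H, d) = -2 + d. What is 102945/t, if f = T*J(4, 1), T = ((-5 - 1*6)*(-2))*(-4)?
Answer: 102945/88 ≈ 1169.8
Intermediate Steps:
T = -88 (T = ((-5 - 6)*(-2))*(-4) = -11*(-2)*(-4) = 22*(-4) = -88)
f = 88 (f = -88*(-2 + 1) = -88*(-1) = 88)
t = 88
102945/t = 102945/88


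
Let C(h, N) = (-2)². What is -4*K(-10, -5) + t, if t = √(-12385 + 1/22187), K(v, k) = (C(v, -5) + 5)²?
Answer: -324 + I*√6096676848878/22187 ≈ -324.0 + 111.29*I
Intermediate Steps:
C(h, N) = 4
K(v, k) = 81 (K(v, k) = (4 + 5)² = 9² = 81)
t = I*√6096676848878/22187 (t = √(-12385 + 1/22187) = √(-274785994/22187) = I*√6096676848878/22187 ≈ 111.29*I)
-4*K(-10, -5) + t = -4*81 + I*√6096676848878/22187 = -324 + I*√6096676848878/22187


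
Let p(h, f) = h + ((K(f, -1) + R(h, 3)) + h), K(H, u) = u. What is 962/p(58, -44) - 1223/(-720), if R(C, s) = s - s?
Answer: 166657/16560 ≈ 10.064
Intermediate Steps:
R(C, s) = 0
p(h, f) = -1 + 2*h (p(h, f) = h + ((-1 + 0) + h) = h + (-1 + h) = -1 + 2*h)
962/p(58, -44) - 1223/(-720) = 962/(-1 + 2*58) - 1223/(-720) = 962/(-1 + 116) - 1223*(-1/720) = 962/115 + 1223/720 = 166657/16560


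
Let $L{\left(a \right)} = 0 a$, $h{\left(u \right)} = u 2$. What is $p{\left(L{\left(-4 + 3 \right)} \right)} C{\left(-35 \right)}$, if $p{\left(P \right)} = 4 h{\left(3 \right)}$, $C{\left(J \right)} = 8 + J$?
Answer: $-648$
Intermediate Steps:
$h{\left(u \right)} = 2 u$
$L{\left(a \right)} = 0$
$p{\left(P \right)} = 24$ ($p{\left(P \right)} = 4 \cdot 2 \cdot 3 = 4 \cdot 6 = 24$)
$p{\left(L{\left(-4 + 3 \right)} \right)} C{\left(-35 \right)} = 24 \left(8 - 35\right) = 24 \left(-27\right) = -648$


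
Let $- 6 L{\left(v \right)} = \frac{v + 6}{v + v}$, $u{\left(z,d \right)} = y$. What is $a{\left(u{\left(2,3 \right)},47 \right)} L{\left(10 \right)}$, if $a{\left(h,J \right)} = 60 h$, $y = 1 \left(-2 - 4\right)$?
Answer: $48$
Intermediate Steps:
$y = -6$ ($y = 1 \left(-6\right) = -6$)
$u{\left(z,d \right)} = -6$
$L{\left(v \right)} = - \frac{6 + v}{12 v}$ ($L{\left(v \right)} = - \frac{\left(v + 6\right) \frac{1}{v + v}}{6} = - \frac{\left(6 + v\right) \frac{1}{2 v}}{6} = - \frac{\frac{1}{2} \frac{1}{v} \left(6 + v\right)}{6} = - \frac{6 + v}{12 v}$)
$a{\left(u{\left(2,3 \right)},47 \right)} L{\left(10 \right)} = 60 \left(-6\right) \frac{-6 - 10}{12 \cdot 10} = - 360 \cdot \frac{1}{12} \cdot \frac{1}{10} \left(-6 - 10\right) = - 360 \cdot \frac{1}{12} \cdot \frac{1}{10} \left(-16\right) = \left(-360\right) \left(- \frac{2}{15}\right) = 48$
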